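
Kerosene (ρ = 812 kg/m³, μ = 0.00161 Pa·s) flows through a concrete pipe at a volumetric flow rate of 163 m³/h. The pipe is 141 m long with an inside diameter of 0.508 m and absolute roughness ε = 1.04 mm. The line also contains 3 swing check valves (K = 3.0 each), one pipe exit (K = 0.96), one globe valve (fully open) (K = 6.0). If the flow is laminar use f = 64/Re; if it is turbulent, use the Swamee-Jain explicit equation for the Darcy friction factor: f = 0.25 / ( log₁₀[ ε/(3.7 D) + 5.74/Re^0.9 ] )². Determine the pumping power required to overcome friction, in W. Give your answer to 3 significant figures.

Q = 163 m³/h = 163/3600 = 0.04528 m³/s.
Cross-sectional area A = πD²/4 = π(0.508)²/4 = 0.2027 m²; mean velocity V = Q/A = 0.04528/0.2027 = 0.2234 m/s.
Reynolds number Re = ρVD/μ = 812 · 0.2234 · 0.508 / 0.00161 = 5.723e+04.
Re > 4000 → turbulent. Relative roughness ε/D = 0.00104/0.508 = 0.00205. Swamee-Jain: f = 0.25/(log₁₀[0.00205/3.7 + 5.74/5.723e+04^0.9])² = 0.25/(log₁₀[0.000553 + 0.0003])² = 0.25/(-3.069)² = 0.02654.
Total minor-loss coefficient ΣK = 3·3 + 1·0.96 + 1·6 = 16.
ΔP = [f·L/D + ΣK]·(ρV²/2) = [0.02654·141/0.508 + 16]·(812·0.2234²/2) = [7.368 + 16]·20.26 = 472.6 Pa.
Pumping power P = QΔP = 0.04528·472.6 = 21.40 W = 21.4 W.

P ≈ 21.4 W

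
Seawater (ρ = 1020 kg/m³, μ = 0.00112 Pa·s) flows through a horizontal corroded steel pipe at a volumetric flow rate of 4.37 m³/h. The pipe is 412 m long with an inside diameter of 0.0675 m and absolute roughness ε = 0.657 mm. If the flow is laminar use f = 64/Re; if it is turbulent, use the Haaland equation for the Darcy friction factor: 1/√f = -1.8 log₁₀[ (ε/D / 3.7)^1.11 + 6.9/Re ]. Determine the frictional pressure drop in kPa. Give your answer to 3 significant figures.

Q = 4.37 m³/h = 4.37/3600 = 0.001214 m³/s.
Cross-sectional area A = πD²/4 = π(0.0675)²/4 = 0.003578 m²; mean velocity V = Q/A = 0.001214/0.003578 = 0.3392 m/s.
Reynolds number Re = ρVD/μ = 1020 · 0.3392 · 0.0675 / 0.00112 = 2.085e+04.
Re > 4000 → turbulent. Relative roughness ε/D = 0.000657/0.0675 = 0.00973. Haaland: 1/√f = -1.8 log₁₀[(0.00973/3.7)^1.11 + 6.9/2.085e+04] = -1.8 log₁₀[0.00137 + 0.000331] = 4.985, so f = 0.04023.
Darcy-Weisbach: ΔP = f(L/D)(ρV²/2) = 0.04023·(412/0.0675)·(1020·0.3392²/2) = 0.04023·6104·58.69 = 1.441e+04 Pa.
ΔP = 1.441e+04 Pa = 14.4 kPa.

ΔP ≈ 14.4 kPa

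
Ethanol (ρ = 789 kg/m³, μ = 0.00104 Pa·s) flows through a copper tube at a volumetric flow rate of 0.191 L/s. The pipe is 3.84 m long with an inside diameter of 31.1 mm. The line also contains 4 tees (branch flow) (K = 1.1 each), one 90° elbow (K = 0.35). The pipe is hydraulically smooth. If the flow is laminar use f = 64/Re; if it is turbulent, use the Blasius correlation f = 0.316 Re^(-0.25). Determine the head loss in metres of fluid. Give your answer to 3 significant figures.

h_f ≈ 0.0296 m

Q = 0.191 L/s = 0.191/1000 = 0.000191 m³/s.
Cross-sectional area A = πD²/4 = π(0.0311)²/4 = 0.0007596 m²; mean velocity V = Q/A = 0.000191/0.0007596 = 0.2514 m/s.
Reynolds number Re = ρVD/μ = 789 · 0.2514 · 0.0311 / 0.00104 = 5932.
Re > 4000 → turbulent. Smooth-pipe (Blasius): f = 0.316 Re^(-0.25) = 0.316/(5932)^0.25 = 0.03601.
Total minor-loss coefficient ΣK = 4·1.1 + 1·0.35 = 4.75.
ΔP = [f·L/D + ΣK]·(ρV²/2) = [0.03601·3.84/0.0311 + 4.75]·(789·0.2514²/2) = [4.446 + 4.75]·24.94 = 229.3 Pa.
Head loss h_f = ΔP/(ρg) = 229.3/(789·9.81) = 0.0296 m.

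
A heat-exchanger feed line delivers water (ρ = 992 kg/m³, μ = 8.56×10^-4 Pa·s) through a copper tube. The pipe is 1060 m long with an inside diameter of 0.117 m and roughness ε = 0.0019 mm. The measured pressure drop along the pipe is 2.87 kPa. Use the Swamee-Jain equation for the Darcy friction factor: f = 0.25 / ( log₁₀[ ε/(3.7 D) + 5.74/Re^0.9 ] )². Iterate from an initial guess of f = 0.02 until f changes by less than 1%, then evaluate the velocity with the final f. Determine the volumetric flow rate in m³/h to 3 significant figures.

Rearranging Darcy-Weisbach: V = √(2·ΔP·D/(f·L·ρ)). With ε/D = 1.9e-06/0.117 = 1.62e-05, iterate starting from f = 0.02:
  f = 0.02 → V = √(2·2870·0.117/(0.02·1060·992)) = 0.1787 m/s; Re = ρVD/μ = 2.423e+04; f → 0.02466
  f = 0.02466 → V = 0.1609 m/s; Re = 2.182e+04; f → 0.0253
  f = 0.0253 → V = 0.1589 m/s; Re = 2.154e+04; f → 0.02538
Converged (Δf/f < 1%). With the final f = 0.02538: V = √(2·2870·0.117/(0.02538·1060·992)) = 0.1586 m/s.
Q = V·A = 0.1586·(π/4·0.117²) = 0.001705 m³/s = 6.14 m³/h.

Q ≈ 6.14 m³/h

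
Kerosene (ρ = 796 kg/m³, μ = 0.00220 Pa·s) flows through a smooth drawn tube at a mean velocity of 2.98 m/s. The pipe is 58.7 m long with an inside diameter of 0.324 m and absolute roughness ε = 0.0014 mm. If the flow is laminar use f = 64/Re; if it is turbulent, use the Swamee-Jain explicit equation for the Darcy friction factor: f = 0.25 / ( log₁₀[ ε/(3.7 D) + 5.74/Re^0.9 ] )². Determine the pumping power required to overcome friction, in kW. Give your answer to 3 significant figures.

Reynolds number Re = ρVD/μ = 796 · 2.98 · 0.324 / 0.0022 = 3.493e+05.
Re > 4000 → turbulent. Relative roughness ε/D = 1.4e-06/0.324 = 4.32e-06. Swamee-Jain: f = 0.25/(log₁₀[4.32e-06/3.7 + 5.74/3.493e+05^0.9])² = 0.25/(log₁₀[1.17e-06 + 5.89e-05])² = 0.25/(-4.221)² = 0.01403.
Darcy-Weisbach: ΔP = f(L/D)(ρV²/2) = 0.01403·(58.7/0.324)·(796·2.98²/2) = 0.01403·181.2·3534 = 8983 Pa.
Q = V·A = 2.98·0.08245 = 0.2457 m³/s.
Pumping power P = QΔP = 0.2457·8983 = 2207 W = 2.21 kW.

P ≈ 2.21 kW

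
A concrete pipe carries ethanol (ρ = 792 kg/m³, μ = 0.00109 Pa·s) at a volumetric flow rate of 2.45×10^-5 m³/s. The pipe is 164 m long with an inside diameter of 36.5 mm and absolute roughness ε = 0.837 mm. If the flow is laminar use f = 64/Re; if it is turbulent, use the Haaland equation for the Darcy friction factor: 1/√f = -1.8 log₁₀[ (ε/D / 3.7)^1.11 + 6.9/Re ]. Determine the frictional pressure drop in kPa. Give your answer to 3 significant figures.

Cross-sectional area A = πD²/4 = π(0.0365)²/4 = 0.001046 m²; mean velocity V = Q/A = 2.45e-05/0.001046 = 0.02341 m/s.
Reynolds number Re = ρVD/μ = 792 · 0.02341 · 0.0365 / 0.00109 = 621.
Re < 2300 → laminar flow, so f = 64/Re = 64/621 = 0.1031 (the turbulent correlation is not needed).
Darcy-Weisbach: ΔP = f(L/D)(ρV²/2) = 0.1031·(164/0.0365)·(792·0.02341²/2) = 0.1031·4493·0.2171 = 100.5 Pa.
ΔP = 100.5 Pa = 0.101 kPa.

ΔP ≈ 0.101 kPa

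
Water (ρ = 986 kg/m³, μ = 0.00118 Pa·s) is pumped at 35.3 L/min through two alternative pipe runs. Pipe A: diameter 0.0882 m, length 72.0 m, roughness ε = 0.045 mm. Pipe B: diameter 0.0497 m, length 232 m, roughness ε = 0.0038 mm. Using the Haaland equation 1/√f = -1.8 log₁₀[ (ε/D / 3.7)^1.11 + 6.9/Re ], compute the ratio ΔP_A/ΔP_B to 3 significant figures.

ΔP_A/ΔP_B ≈ 0.0209

Pipe A: V = Q/A = 0.0005883/0.00611 = 0.09629 m/s; Re = 7097; ε/D = 0.00051; Haaland → f = 0.03453; ΔP_A = f(L/D)(ρV²/2) = 128.9 Pa.
Pipe B: V = Q/A = 0.0005883/0.00194 = 0.3033 m/s; Re = 1.259e+04; ε/D = 7.65e-05; Haaland → f = 0.02911; ΔP_B = f(L/D)(ρV²/2) = 6160 Pa.
ΔP_A/ΔP_B = 128.9/6160 = 0.0209.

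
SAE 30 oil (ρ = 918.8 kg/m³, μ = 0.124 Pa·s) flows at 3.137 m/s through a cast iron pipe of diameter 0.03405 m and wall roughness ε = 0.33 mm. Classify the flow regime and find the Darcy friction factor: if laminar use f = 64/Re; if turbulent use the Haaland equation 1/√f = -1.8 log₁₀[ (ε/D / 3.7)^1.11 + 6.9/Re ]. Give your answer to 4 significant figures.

f ≈ 0.08086

Re = ρVD/μ = 918.8·3.137·0.03405/0.124 = 791.5.
Re < 2300 → laminar, so f = 64/Re = 0.08086 (roughness is irrelevant in laminar flow).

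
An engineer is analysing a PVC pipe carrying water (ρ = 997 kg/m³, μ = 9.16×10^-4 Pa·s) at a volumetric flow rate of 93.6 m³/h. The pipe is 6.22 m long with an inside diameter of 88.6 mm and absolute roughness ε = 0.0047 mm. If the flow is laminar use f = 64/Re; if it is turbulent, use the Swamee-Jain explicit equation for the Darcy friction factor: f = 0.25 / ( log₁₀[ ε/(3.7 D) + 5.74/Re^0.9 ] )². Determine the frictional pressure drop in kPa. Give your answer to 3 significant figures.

Q = 93.6 m³/h = 93.6/3600 = 0.026 m³/s.
Cross-sectional area A = πD²/4 = π(0.0886)²/4 = 0.006165 m²; mean velocity V = Q/A = 0.026/0.006165 = 4.217 m/s.
Reynolds number Re = ρVD/μ = 997 · 4.217 · 0.0886 / 0.000916 = 4.067e+05.
Re > 4000 → turbulent. Relative roughness ε/D = 4.7e-06/0.0886 = 5.3e-05. Swamee-Jain: f = 0.25/(log₁₀[5.3e-05/3.7 + 5.74/4.067e+05^0.9])² = 0.25/(log₁₀[1.43e-05 + 5.14e-05])² = 0.25/(-4.182)² = 0.01429.
Darcy-Weisbach: ΔP = f(L/D)(ρV²/2) = 0.01429·(6.22/0.0886)·(997·4.217²/2) = 0.01429·70.2·8865 = 8895 Pa.
ΔP = 8895 Pa = 8.89 kPa.

ΔP ≈ 8.89 kPa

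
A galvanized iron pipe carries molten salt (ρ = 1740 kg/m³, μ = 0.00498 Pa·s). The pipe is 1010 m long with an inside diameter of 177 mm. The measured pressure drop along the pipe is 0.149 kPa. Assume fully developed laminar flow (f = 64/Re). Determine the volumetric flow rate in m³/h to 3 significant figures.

Q ≈ 2.57 m³/h

For laminar flow, f = 64/Re with Re = ρVD/μ, so Darcy-Weisbach reduces to ΔP = 32μLV/D². Solving for V: V = ΔP·D²/(32μL) = 149·(0.177)²/(32·0.00498·1010) = 0.029 m/s.
Check: Re = ρVD/μ = 1740·0.029·0.177/0.00498 = 1794 < 2300, so the laminar assumption holds.
Q = V·A = 0.029·(π/4·0.177²) = 0.0007136 m³/s = 2.57 m³/h.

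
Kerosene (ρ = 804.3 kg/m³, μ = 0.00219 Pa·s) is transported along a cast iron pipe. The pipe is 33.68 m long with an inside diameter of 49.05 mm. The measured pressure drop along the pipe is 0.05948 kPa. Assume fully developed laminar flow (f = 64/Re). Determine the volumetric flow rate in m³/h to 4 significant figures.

For laminar flow, f = 64/Re with Re = ρVD/μ, so Darcy-Weisbach reduces to ΔP = 32μLV/D². Solving for V: V = ΔP·D²/(32μL) = 59.48·(0.04905)²/(32·0.00219·33.68) = 0.06063 m/s.
Check: Re = ρVD/μ = 804.3·0.06063·0.04905/0.00219 = 1092 < 2300, so the laminar assumption holds.
Q = V·A = 0.06063·(π/4·0.04905²) = 0.0001146 m³/s = 0.4124 m³/h.

Q ≈ 0.4124 m³/h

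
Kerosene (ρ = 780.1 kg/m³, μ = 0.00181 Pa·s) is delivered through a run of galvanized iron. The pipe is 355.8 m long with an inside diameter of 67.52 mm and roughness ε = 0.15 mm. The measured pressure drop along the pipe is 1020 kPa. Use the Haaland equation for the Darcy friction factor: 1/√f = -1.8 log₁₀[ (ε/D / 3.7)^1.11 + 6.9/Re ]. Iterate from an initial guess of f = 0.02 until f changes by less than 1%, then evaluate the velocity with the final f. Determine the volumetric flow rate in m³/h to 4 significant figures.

Q ≈ 57.15 m³/h

Rearranging Darcy-Weisbach: V = √(2·ΔP·D/(f·L·ρ)). With ε/D = 0.00015/0.06752 = 0.00222, iterate starting from f = 0.02:
  f = 0.02 → V = √(2·1.02e+06·0.06752/(0.02·355.8·780.1)) = 4.981 m/s; Re = ρVD/μ = 1.45e+05; f → 0.02513
  f = 0.02513 → V = 4.444 m/s; Re = 1.293e+05; f → 0.02525
Converged (Δf/f < 1%). With the final f = 0.02525: V = √(2·1.02e+06·0.06752/(0.02525·355.8·780.1)) = 4.433 m/s.
Q = V·A = 4.433·(π/4·0.06752²) = 0.01587 m³/s = 57.15 m³/h.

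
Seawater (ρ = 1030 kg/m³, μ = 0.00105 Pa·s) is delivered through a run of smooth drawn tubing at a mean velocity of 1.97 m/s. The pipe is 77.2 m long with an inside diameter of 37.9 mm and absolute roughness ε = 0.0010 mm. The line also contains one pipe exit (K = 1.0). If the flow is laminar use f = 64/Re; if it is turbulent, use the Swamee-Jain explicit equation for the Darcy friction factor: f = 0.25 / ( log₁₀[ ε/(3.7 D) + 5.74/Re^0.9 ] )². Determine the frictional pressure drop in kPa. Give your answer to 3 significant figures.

Reynolds number Re = ρVD/μ = 1030 · 1.97 · 0.0379 / 0.00105 = 7.324e+04.
Re > 4000 → turbulent. Relative roughness ε/D = 1e-06/0.0379 = 2.64e-05. Swamee-Jain: f = 0.25/(log₁₀[2.64e-05/3.7 + 5.74/7.324e+04^0.9])² = 0.25/(log₁₀[7.13e-06 + 0.00024])² = 0.25/(-3.607)² = 0.01922.
Total minor-loss coefficient ΣK = 1·1 = 1.
ΔP = [f·L/D + ΣK]·(ρV²/2) = [0.01922·77.2/0.0379 + 1]·(1030·1.97²/2) = [39.15 + 1]·1999 = 8.024e+04 Pa.
ΔP = 8.024e+04 Pa = 80.2 kPa.

ΔP ≈ 80.2 kPa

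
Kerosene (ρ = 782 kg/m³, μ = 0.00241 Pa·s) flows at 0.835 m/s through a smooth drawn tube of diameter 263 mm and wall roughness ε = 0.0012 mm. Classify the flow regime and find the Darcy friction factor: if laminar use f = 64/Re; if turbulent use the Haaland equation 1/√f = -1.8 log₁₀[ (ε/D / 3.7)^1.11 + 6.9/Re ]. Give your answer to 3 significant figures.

f ≈ 0.0192

Re = ρVD/μ = 782·0.835·0.263/0.00241 = 7.126e+04.
Re > 4000 → turbulent. ε/D = 1.2e-06/0.263 = 4.56e-06; Haaland: 1/√f = -1.8 log₁₀[2.76e-07 + 9.68e-05] = 7.223, so f = 0.01917.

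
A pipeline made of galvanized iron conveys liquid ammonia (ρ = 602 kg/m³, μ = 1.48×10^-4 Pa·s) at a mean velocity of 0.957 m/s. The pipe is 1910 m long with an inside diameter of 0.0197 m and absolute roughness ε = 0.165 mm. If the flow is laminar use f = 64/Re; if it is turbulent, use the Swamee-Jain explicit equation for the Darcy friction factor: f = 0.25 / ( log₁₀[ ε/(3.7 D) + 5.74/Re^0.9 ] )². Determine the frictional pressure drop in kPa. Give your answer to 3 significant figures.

Reynolds number Re = ρVD/μ = 602 · 0.957 · 0.0197 / 0.000148 = 7.669e+04.
Re > 4000 → turbulent. Relative roughness ε/D = 0.000165/0.0197 = 0.00838. Swamee-Jain: f = 0.25/(log₁₀[0.00838/3.7 + 5.74/7.669e+04^0.9])² = 0.25/(log₁₀[0.00226 + 0.00023])² = 0.25/(-2.603)² = 0.0369.
Darcy-Weisbach: ΔP = f(L/D)(ρV²/2) = 0.0369·(1910/0.0197)·(602·0.957²/2) = 0.0369·9.695e+04·275.7 = 9.861e+05 Pa.
ΔP = 9.861e+05 Pa = 986 kPa.

ΔP ≈ 986 kPa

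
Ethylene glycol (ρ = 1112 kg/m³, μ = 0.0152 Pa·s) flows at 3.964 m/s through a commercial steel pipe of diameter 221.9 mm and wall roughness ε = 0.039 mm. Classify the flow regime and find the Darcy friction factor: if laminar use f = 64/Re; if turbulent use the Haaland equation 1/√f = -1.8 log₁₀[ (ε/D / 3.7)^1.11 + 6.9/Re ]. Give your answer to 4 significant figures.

f ≈ 0.02019

Re = ρVD/μ = 1112·3.964·0.2219/0.0152 = 6.435e+04.
Re > 4000 → turbulent. ε/D = 3.9e-05/0.2219 = 0.000176; Haaland: 1/√f = -1.8 log₁₀[1.59e-05 + 0.000107] = 7.037, so f = 0.02019.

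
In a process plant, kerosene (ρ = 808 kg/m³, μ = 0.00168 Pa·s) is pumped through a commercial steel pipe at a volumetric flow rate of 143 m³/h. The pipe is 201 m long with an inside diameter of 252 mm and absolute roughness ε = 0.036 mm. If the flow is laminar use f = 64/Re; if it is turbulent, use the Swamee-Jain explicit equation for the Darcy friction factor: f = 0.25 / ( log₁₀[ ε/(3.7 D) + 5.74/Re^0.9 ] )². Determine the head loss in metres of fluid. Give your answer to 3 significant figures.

h_f ≈ 0.485 m

Q = 143 m³/h = 143/3600 = 0.03972 m³/s.
Cross-sectional area A = πD²/4 = π(0.252)²/4 = 0.04988 m²; mean velocity V = Q/A = 0.03972/0.04988 = 0.7964 m/s.
Reynolds number Re = ρVD/μ = 808 · 0.7964 · 0.252 / 0.00168 = 9.653e+04.
Re > 4000 → turbulent. Relative roughness ε/D = 3.6e-05/0.252 = 0.000143. Swamee-Jain: f = 0.25/(log₁₀[0.000143/3.7 + 5.74/9.653e+04^0.9])² = 0.25/(log₁₀[3.86e-05 + 0.000187])² = 0.25/(-3.646)² = 0.01881.
Darcy-Weisbach: ΔP = f(L/D)(ρV²/2) = 0.01881·(201/0.252)·(808·0.7964²/2) = 0.01881·797.6·256.3 = 3844 Pa.
Head loss h_f = ΔP/(ρg) = 3844/(808·9.81) = 0.485 m.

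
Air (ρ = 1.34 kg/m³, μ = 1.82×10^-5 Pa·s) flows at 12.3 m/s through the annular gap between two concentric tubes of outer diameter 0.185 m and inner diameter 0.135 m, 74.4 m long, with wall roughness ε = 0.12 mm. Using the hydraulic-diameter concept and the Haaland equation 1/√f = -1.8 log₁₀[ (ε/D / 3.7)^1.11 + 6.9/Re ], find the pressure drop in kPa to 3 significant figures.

Hydraulic diameter D_h = 4A/P = D_o - D_i = 0.185 - 0.135 = 0.05 m.
Re = ρVD_h/μ = 1.34·12.3·0.05/1.82e-05 = 4.528e+04.
ε/D_h = 0.00012/0.05 = 0.0024; Haaland gives 1/√f = -1.8 log₁₀[0.000289+0.000152] = 6.039, so f = 0.02742.
ΔP = f(L/D_h)(ρV²/2) = 0.02742·74.4/0.05·101.4 = 4136 Pa.
ΔP = 4.14 kPa.

ΔP ≈ 4.14 kPa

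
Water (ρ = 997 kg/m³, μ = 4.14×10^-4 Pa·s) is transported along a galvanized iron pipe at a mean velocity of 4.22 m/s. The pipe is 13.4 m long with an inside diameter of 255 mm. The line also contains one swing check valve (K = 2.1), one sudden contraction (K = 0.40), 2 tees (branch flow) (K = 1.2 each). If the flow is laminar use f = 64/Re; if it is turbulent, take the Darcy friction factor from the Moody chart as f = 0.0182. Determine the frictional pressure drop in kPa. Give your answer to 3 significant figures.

Reynolds number Re = ρVD/μ = 997 · 4.22 · 0.255 / 0.000414 = 2.591e+06.
Re > 4000 → turbulent; use the Moody-chart value f = 0.0182.
Total minor-loss coefficient ΣK = 1·2.1 + 1·0.4 + 2·1.2 = 4.9.
ΔP = [f·L/D + ΣK]·(ρV²/2) = [0.0182·13.4/0.255 + 4.9]·(997·4.22²/2) = [0.9564 + 4.9]·8877 = 5.199e+04 Pa.
ΔP = 5.199e+04 Pa = 52.0 kPa.

ΔP ≈ 52.0 kPa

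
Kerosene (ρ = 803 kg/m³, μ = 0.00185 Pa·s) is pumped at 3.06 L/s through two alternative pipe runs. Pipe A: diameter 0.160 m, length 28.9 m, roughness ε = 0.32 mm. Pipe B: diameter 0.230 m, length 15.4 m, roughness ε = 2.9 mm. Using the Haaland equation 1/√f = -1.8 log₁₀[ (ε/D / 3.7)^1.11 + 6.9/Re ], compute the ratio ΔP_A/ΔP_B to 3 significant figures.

Pipe A: V = Q/A = 0.00306/0.02011 = 0.1522 m/s; Re = 1.057e+04; ε/D = 0.002; Haaland → f = 0.03316; ΔP_A = f(L/D)(ρV²/2) = 55.69 Pa.
Pipe B: V = Q/A = 0.00306/0.04155 = 0.07365 m/s; Re = 7353; ε/D = 0.0126; Haaland → f = 0.04714; ΔP_B = f(L/D)(ρV²/2) = 6.875 Pa.
ΔP_A/ΔP_B = 55.69/6.875 = 8.10.

ΔP_A/ΔP_B ≈ 8.10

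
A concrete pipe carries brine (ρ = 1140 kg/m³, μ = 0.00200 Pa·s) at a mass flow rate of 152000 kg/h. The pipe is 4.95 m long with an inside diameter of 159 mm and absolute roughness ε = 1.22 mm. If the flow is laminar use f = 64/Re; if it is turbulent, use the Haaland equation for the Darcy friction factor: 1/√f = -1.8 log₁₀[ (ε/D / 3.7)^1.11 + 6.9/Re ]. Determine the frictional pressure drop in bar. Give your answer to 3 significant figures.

ṁ = 152000 kg/h = 152000/3600 = 42.22 kg/s.
A = πD²/4 = π(0.159)²/4 = 0.01986 m²; mean velocity V = ṁ/(ρA) = 42.22/(1140 · 0.01986) = 1.865 m/s.
Reynolds number Re = ρVD/μ = 1140 · 1.865 · 0.159 / 0.002 = 1.691e+05.
Re > 4000 → turbulent. Relative roughness ε/D = 0.00122/0.159 = 0.00767. Haaland: 1/√f = -1.8 log₁₀[(0.00767/3.7)^1.11 + 6.9/1.691e+05] = -1.8 log₁₀[0.00105 + 4.08e-05] = 5.331, so f = 0.03518.
Darcy-Weisbach: ΔP = f(L/D)(ρV²/2) = 0.03518·(4.95/0.159)·(1140·1.865²/2) = 0.03518·31.13·1983 = 2172 Pa.
ΔP = 2172 Pa = 0.0217 bar.

ΔP ≈ 0.0217 bar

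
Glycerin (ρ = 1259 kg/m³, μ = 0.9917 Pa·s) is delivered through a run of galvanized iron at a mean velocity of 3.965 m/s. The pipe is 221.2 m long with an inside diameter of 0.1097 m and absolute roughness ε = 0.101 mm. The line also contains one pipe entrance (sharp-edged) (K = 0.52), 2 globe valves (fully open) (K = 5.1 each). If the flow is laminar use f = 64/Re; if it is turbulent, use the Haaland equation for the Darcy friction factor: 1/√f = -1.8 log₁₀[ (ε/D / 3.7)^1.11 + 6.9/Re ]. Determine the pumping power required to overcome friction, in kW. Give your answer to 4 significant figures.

Reynolds number Re = ρVD/μ = 1259 · 3.965 · 0.1097 / 0.992 = 552.2.
Re < 2300 → laminar flow, so f = 64/Re = 64/552.2 = 0.1159 (the turbulent correlation is not needed).
Total minor-loss coefficient ΣK = 1·0.52 + 2·5.1 = 10.7.
ΔP = [f·L/D + ΣK]·(ρV²/2) = [0.1159·221.2/0.1097 + 10.7]·(1259·3.965²/2) = [233.7 + 10.7]·9897 = 2.419e+06 Pa.
Q = V·A = 3.965·0.009452 = 0.03748 m³/s.
Pumping power P = QΔP = 0.03748·2.419e+06 = 90650 W = 90.65 kW.

P ≈ 90.65 kW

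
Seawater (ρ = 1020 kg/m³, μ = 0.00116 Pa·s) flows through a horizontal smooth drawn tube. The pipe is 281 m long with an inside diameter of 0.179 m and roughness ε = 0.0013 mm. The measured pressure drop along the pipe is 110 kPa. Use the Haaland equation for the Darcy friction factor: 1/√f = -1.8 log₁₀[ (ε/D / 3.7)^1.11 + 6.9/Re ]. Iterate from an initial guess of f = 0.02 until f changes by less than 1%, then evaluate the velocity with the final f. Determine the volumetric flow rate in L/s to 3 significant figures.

Rearranging Darcy-Weisbach: V = √(2·ΔP·D/(f·L·ρ)). With ε/D = 1.3e-06/0.179 = 7.26e-06, iterate starting from f = 0.02:
  f = 0.02 → V = √(2·1.1e+05·0.179/(0.02·281·1020)) = 2.621 m/s; Re = ρVD/μ = 4.125e+05; f → 0.01359
  f = 0.01359 → V = 3.179 m/s; Re = 5.004e+05; f → 0.01314
  f = 0.01314 → V = 3.233 m/s; Re = 5.089e+05; f → 0.0131
Converged (Δf/f < 1%). With the final f = 0.0131: V = √(2·1.1e+05·0.179/(0.0131·281·1020)) = 3.238 m/s.
Q = V·A = 3.238·(π/4·0.179²) = 0.08149 m³/s = 81.5 L/s.

Q ≈ 81.5 L/s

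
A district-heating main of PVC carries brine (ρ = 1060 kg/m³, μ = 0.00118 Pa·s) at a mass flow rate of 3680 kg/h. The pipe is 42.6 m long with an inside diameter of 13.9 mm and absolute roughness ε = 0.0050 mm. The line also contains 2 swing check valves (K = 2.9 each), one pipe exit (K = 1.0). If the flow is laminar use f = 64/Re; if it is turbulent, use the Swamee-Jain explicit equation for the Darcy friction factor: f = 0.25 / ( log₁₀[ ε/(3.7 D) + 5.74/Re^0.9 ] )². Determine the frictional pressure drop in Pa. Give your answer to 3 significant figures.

ṁ = 3680 kg/h = 3680/3600 = 1.022 kg/s.
A = πD²/4 = π(0.0139)²/4 = 0.0001517 m²; mean velocity V = ṁ/(ρA) = 1.022/(1060 · 0.0001517) = 6.355 m/s.
Reynolds number Re = ρVD/μ = 1060 · 6.355 · 0.0139 / 0.00118 = 7.935e+04.
Re > 4000 → turbulent. Relative roughness ε/D = 5e-06/0.0139 = 0.00036. Swamee-Jain: f = 0.25/(log₁₀[0.00036/3.7 + 5.74/7.935e+04^0.9])² = 0.25/(log₁₀[9.72e-05 + 0.000224])² = 0.25/(-3.494)² = 0.02048.
Total minor-loss coefficient ΣK = 2·2.9 + 1·1 = 6.8.
ΔP = [f·L/D + ΣK]·(ρV²/2) = [0.02048·42.6/0.0139 + 6.8]·(1060·6.355²/2) = [62.77 + 6.8]·2.141e+04 = 1.489e+06 Pa.

ΔP ≈ 1.49×10^6 Pa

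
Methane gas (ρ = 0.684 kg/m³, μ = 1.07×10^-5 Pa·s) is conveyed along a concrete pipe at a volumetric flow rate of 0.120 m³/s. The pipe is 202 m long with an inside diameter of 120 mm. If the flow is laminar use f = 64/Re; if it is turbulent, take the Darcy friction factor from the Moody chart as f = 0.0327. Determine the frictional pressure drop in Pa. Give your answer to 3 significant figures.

ΔP ≈ 2120 Pa

Cross-sectional area A = πD²/4 = π(0.12)²/4 = 0.01131 m²; mean velocity V = Q/A = 0.12/0.01131 = 10.61 m/s.
Reynolds number Re = ρVD/μ = 0.684 · 10.61 · 0.12 / 1.07e-05 = 8.139e+04.
Re > 4000 → turbulent; use the Moody-chart value f = 0.0327.
Darcy-Weisbach: ΔP = f(L/D)(ρV²/2) = 0.0327·(202/0.12)·(0.684·10.61²/2) = 0.0327·1683·38.5 = 2119 Pa.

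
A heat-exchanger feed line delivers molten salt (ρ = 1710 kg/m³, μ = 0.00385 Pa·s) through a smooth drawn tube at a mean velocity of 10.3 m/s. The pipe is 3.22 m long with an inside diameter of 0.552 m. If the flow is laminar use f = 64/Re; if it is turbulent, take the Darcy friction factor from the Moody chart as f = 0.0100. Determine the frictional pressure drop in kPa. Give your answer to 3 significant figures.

Reynolds number Re = ρVD/μ = 1710 · 10.3 · 0.552 / 0.00385 = 2.525e+06.
Re > 4000 → turbulent; use the Moody-chart value f = 0.0100.
Darcy-Weisbach: ΔP = f(L/D)(ρV²/2) = 0.01·(3.22/0.552)·(1710·10.3²/2) = 0.01·5.833·9.071e+04 = 5291 Pa.
ΔP = 5291 Pa = 5.29 kPa.

ΔP ≈ 5.29 kPa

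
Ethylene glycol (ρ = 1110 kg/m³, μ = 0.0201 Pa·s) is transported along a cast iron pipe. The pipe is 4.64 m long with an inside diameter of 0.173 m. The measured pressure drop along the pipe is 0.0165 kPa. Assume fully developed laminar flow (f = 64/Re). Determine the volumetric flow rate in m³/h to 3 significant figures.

For laminar flow, f = 64/Re with Re = ρVD/μ, so Darcy-Weisbach reduces to ΔP = 32μLV/D². Solving for V: V = ΔP·D²/(32μL) = 16.5·(0.173)²/(32·0.0201·4.64) = 0.1655 m/s.
Check: Re = ρVD/μ = 1110·0.1655·0.173/0.0201 = 1581 < 2300, so the laminar assumption holds.
Q = V·A = 0.1655·(π/4·0.173²) = 0.00389 m³/s = 14.0 m³/h.

Q ≈ 14.0 m³/h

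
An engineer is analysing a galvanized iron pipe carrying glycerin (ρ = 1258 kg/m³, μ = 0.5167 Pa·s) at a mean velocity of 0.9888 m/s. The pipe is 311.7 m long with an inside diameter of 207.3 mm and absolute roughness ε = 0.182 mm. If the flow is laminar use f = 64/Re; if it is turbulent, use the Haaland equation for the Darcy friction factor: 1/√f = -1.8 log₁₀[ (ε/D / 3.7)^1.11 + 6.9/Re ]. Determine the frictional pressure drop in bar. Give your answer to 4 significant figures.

ΔP ≈ 1.186 bar

Reynolds number Re = ρVD/μ = 1258 · 0.9888 · 0.2073 / 0.517 = 499.1.
Re < 2300 → laminar flow, so f = 64/Re = 64/499.1 = 0.1282 (the turbulent correlation is not needed).
Darcy-Weisbach: ΔP = f(L/D)(ρV²/2) = 0.1282·(311.7/0.2073)·(1258·0.9888²/2) = 0.1282·1504·615 = 1.186e+05 Pa.
ΔP = 1.186e+05 Pa = 1.186 bar.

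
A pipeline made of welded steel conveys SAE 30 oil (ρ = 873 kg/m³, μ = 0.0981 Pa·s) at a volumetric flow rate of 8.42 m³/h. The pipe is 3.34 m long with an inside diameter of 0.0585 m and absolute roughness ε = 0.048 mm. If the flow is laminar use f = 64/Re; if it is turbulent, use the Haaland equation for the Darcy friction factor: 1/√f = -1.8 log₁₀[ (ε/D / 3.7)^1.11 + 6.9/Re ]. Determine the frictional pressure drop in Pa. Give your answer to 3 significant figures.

ΔP ≈ 2670 Pa

Q = 8.42 m³/h = 8.42/3600 = 0.002339 m³/s.
Cross-sectional area A = πD²/4 = π(0.0585)²/4 = 0.002688 m²; mean velocity V = Q/A = 0.002339/0.002688 = 0.8702 m/s.
Reynolds number Re = ρVD/μ = 873 · 0.8702 · 0.0585 / 0.0981 = 453.
Re < 2300 → laminar flow, so f = 64/Re = 64/453 = 0.1413 (the turbulent correlation is not needed).
Darcy-Weisbach: ΔP = f(L/D)(ρV²/2) = 0.1413·(3.34/0.0585)·(873·0.8702²/2) = 0.1413·57.09·330.5 = 2666 Pa.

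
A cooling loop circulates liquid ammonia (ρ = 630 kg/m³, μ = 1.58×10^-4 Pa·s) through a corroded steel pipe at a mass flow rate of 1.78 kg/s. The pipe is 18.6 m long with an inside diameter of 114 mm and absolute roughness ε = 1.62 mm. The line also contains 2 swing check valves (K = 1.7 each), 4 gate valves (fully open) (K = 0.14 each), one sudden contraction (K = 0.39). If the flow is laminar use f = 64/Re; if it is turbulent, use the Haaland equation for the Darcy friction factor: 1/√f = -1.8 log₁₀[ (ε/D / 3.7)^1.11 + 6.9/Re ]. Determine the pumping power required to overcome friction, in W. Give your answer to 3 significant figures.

A = πD²/4 = π(0.114)²/4 = 0.01021 m²; mean velocity V = ṁ/(ρA) = 1.78/(630 · 0.01021) = 0.2768 m/s.
Reynolds number Re = ρVD/μ = 630 · 0.2768 · 0.114 / 0.000158 = 1.258e+05.
Re > 4000 → turbulent. Relative roughness ε/D = 0.00162/0.114 = 0.0142. Haaland: 1/√f = -1.8 log₁₀[(0.0142/3.7)^1.11 + 6.9/1.258e+05] = -1.8 log₁₀[0.00208 + 5.48e-05] = 4.806, so f = 0.04329.
Total minor-loss coefficient ΣK = 2·1.7 + 4·0.14 + 1·0.39 = 4.35.
ΔP = [f·L/D + ΣK]·(ρV²/2) = [0.04329·18.6/0.114 + 4.35]·(630·0.2768²/2) = [7.064 + 4.35]·24.14 = 275.5 Pa.
Q = ṁ/ρ = 1.78/630 = 0.002825 m³/s.
Pumping power P = QΔP = 0.002825·275.5 = 0.7784 W = 0.778 W.

P ≈ 0.778 W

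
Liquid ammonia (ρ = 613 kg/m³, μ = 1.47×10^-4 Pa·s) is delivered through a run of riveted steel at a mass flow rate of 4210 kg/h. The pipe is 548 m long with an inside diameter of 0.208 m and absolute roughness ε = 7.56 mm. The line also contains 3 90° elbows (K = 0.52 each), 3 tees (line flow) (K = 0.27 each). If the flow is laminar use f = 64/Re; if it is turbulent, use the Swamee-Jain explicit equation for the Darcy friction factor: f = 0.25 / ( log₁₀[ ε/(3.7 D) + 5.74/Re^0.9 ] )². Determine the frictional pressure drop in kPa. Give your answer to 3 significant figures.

ṁ = 4210 kg/h = 4210/3600 = 1.169 kg/s.
A = πD²/4 = π(0.208)²/4 = 0.03398 m²; mean velocity V = ṁ/(ρA) = 1.169/(613 · 0.03398) = 0.05614 m/s.
Reynolds number Re = ρVD/μ = 613 · 0.05614 · 0.208 / 0.000147 = 4.87e+04.
Re > 4000 → turbulent. Relative roughness ε/D = 0.00756/0.208 = 0.0363. Swamee-Jain: f = 0.25/(log₁₀[0.0363/3.7 + 5.74/4.87e+04^0.9])² = 0.25/(log₁₀[0.00982 + 0.000347])² = 0.25/(-1.993)² = 0.06296.
Total minor-loss coefficient ΣK = 3·0.52 + 3·0.27 = 2.37.
ΔP = [f·L/D + ΣK]·(ρV²/2) = [0.06296·548/0.208 + 2.37]·(613·0.05614²/2) = [165.9 + 2.37]·0.9661 = 162.5 Pa.
ΔP = 162.5 Pa = 0.163 kPa.

ΔP ≈ 0.163 kPa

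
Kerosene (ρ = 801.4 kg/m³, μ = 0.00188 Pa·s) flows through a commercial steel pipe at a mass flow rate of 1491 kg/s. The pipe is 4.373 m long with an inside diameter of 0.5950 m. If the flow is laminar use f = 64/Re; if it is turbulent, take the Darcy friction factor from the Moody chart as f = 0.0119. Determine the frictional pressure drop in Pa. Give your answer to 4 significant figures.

ΔP ≈ 1569 Pa

A = πD²/4 = π(0.595)²/4 = 0.2781 m²; mean velocity V = ṁ/(ρA) = 1491/(801.4 · 0.2781) = 6.691 m/s.
Reynolds number Re = ρVD/μ = 801.4 · 6.691 · 0.595 / 0.00188 = 1.697e+06.
Re > 4000 → turbulent; use the Moody-chart value f = 0.0119.
Darcy-Weisbach: ΔP = f(L/D)(ρV²/2) = 0.0119·(4.373/0.595)·(801.4·6.691²/2) = 0.0119·7.35·1.794e+04 = 1569 Pa.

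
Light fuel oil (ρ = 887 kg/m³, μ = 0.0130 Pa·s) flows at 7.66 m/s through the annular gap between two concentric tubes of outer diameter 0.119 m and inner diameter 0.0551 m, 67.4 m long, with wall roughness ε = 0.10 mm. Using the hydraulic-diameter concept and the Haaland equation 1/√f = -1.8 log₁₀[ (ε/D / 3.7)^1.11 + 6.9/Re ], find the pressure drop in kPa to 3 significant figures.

Hydraulic diameter D_h = 4A/P = D_o - D_i = 0.119 - 0.0551 = 0.0639 m.
Re = ρVD_h/μ = 887·7.66·0.0639/0.013 = 3.34e+04.
ε/D_h = 0.0001/0.0639 = 0.00156; Haaland gives 1/√f = -1.8 log₁₀[0.00018+0.000207] = 6.143, so f = 0.0265.
ΔP = f(L/D_h)(ρV²/2) = 0.0265·67.4/0.0639·2.602e+04 = 7.274e+05 Pa.
ΔP = 727 kPa.

ΔP ≈ 727 kPa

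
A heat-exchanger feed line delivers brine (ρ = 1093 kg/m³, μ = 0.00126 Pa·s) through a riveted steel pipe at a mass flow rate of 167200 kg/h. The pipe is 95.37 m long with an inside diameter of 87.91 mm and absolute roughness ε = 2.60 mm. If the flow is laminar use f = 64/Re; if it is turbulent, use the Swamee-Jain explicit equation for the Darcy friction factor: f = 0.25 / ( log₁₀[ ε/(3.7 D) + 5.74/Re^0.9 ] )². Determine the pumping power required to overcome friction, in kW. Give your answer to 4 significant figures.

P ≈ 70.32 kW

ṁ = 167200 kg/h = 167200/3600 = 46.44 kg/s.
A = πD²/4 = π(0.08791)²/4 = 0.00607 m²; mean velocity V = ṁ/(ρA) = 46.44/(1093 · 0.00607) = 7.001 m/s.
Reynolds number Re = ρVD/μ = 1093 · 7.001 · 0.08791 / 0.00126 = 5.339e+05.
Re > 4000 → turbulent. Relative roughness ε/D = 0.0026/0.08791 = 0.0296. Swamee-Jain: f = 0.25/(log₁₀[0.0296/3.7 + 5.74/5.339e+05^0.9])² = 0.25/(log₁₀[0.00799 + 4.02e-05])² = 0.25/(-2.095)² = 0.05696.
Darcy-Weisbach: ΔP = f(L/D)(ρV²/2) = 0.05696·(95.37/0.08791)·(1093·7.001²/2) = 0.05696·1085·2.678e+04 = 1.655e+06 Pa.
Q = ṁ/ρ = 46.44/1093 = 0.04249 m³/s.
Pumping power P = QΔP = 0.04249·1.655e+06 = 70325 W = 70.32 kW.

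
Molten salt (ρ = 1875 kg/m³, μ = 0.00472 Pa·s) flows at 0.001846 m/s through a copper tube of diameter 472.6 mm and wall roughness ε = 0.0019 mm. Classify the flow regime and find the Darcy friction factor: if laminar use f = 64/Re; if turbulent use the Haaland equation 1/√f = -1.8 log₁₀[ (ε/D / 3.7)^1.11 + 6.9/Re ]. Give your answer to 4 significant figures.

Re = ρVD/μ = 1875·0.001846·0.4726/0.00472 = 346.6.
Re < 2300 → laminar, so f = 64/Re = 0.1847 (roughness is irrelevant in laminar flow).

f ≈ 0.1847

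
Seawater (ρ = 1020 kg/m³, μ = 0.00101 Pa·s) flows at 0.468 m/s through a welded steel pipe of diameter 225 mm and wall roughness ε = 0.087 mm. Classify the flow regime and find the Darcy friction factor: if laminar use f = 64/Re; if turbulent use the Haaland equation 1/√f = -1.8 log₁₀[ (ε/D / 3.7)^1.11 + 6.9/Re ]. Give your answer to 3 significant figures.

f ≈ 0.0194

Re = ρVD/μ = 1020·0.468·0.225/0.00101 = 1.063e+05.
Re > 4000 → turbulent. ε/D = 8.7e-05/0.225 = 0.000387; Haaland: 1/√f = -1.8 log₁₀[3.81e-05 + 6.49e-05] = 7.177, so f = 0.01942.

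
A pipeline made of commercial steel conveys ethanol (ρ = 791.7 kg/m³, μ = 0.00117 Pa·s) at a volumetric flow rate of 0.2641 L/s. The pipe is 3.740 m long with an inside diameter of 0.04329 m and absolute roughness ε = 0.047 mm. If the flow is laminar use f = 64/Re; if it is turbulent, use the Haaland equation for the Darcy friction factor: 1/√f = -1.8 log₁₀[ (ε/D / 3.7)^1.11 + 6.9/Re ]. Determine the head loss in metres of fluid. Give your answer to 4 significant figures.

h_f ≈ 0.005410 m

Q = 0.2641 L/s = 0.2641/1000 = 0.0002641 m³/s.
Cross-sectional area A = πD²/4 = π(0.04329)²/4 = 0.001472 m²; mean velocity V = Q/A = 0.0002641/0.001472 = 0.1794 m/s.
Reynolds number Re = ρVD/μ = 791.7 · 0.1794 · 0.04329 / 0.00117 = 5256.
Re > 4000 → turbulent. Relative roughness ε/D = 4.7e-05/0.04329 = 0.00109. Haaland: 1/√f = -1.8 log₁₀[(0.00109/3.7)^1.11 + 6.9/5256] = -1.8 log₁₀[0.00012 + 0.00131] = 5.119, so f = 0.03816.
Darcy-Weisbach: ΔP = f(L/D)(ρV²/2) = 0.03816·(3.74/0.04329)·(791.7·0.1794²/2) = 0.03816·86.39·12.74 = 42.02 Pa.
Head loss h_f = ΔP/(ρg) = 42.02/(791.7·9.81) = 0.005410 m.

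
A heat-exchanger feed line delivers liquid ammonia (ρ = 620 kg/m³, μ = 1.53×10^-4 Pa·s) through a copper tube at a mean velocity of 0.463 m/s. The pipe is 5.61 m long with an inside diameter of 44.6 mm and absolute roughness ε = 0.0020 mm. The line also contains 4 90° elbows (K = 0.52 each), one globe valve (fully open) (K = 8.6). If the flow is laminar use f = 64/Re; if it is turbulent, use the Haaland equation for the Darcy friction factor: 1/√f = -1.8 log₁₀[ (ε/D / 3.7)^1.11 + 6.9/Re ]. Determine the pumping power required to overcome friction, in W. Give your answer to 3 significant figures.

Reynolds number Re = ρVD/μ = 620 · 0.463 · 0.0446 / 0.000153 = 8.368e+04.
Re > 4000 → turbulent. Relative roughness ε/D = 2e-06/0.0446 = 4.48e-05. Haaland: 1/√f = -1.8 log₁₀[(4.48e-05/3.7)^1.11 + 6.9/8.368e+04] = -1.8 log₁₀[3.49e-06 + 8.25e-05] = 7.318, so f = 0.01867.
Total minor-loss coefficient ΣK = 4·0.52 + 1·8.6 = 10.7.
ΔP = [f·L/D + ΣK]·(ρV²/2) = [0.01867·5.61/0.0446 + 10.7]·(620·0.463²/2) = [2.349 + 10.7]·66.45 = 865.8 Pa.
Q = V·A = 0.463·0.001562 = 0.0007233 m³/s.
Pumping power P = QΔP = 0.0007233·865.8 = 0.6263 W = 0.626 W.

P ≈ 0.626 W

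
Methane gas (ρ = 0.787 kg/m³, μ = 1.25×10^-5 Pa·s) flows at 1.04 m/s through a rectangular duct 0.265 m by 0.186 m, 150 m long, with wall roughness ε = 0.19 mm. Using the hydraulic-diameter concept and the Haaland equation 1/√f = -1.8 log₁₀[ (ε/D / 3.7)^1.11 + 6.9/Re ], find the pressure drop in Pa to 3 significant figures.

ΔP ≈ 8.59 Pa

Hydraulic diameter D_h = 4A/P = 4·(0.265·0.186)/(2·(0.265+0.186)) = 0.1972/0.902 = 0.2186 m.
Re = ρVD_h/μ = 0.787·1.04·0.2186/1.25e-05 = 1.431e+04.
ε/D_h = 0.00019/0.2186 = 0.000869; Haaland gives 1/√f = -1.8 log₁₀[9.37e-05+0.000482] = 5.832, so f = 0.02941.
ΔP = f(L/D_h)(ρV²/2) = 0.02941·150/0.2186·0.4256 = 8.589 Pa.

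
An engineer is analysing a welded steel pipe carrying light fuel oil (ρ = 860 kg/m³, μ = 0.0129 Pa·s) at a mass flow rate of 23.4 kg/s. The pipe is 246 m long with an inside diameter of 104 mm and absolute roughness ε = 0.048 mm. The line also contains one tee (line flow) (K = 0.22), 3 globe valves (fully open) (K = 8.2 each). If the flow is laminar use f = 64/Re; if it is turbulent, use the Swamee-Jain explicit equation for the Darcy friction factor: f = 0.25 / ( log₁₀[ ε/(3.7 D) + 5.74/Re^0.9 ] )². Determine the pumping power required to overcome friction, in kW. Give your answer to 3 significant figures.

A = πD²/4 = π(0.104)²/4 = 0.008495 m²; mean velocity V = ṁ/(ρA) = 23.4/(860 · 0.008495) = 3.203 m/s.
Reynolds number Re = ρVD/μ = 860 · 3.203 · 0.104 / 0.0129 = 2.221e+04.
Re > 4000 → turbulent. Relative roughness ε/D = 4.8e-05/0.104 = 0.000462. Swamee-Jain: f = 0.25/(log₁₀[0.000462/3.7 + 5.74/2.221e+04^0.9])² = 0.25/(log₁₀[0.000125 + 0.000703])² = 0.25/(-3.082)² = 0.02632.
Total minor-loss coefficient ΣK = 1·0.22 + 3·8.2 = 24.8.
ΔP = [f·L/D + ΣK]·(ρV²/2) = [0.02632·246/0.104 + 24.8]·(860·3.203²/2) = [62.25 + 24.8]·4412 = 3.841e+05 Pa.
Q = ṁ/ρ = 23.4/860 = 0.02721 m³/s.
Pumping power P = QΔP = 0.02721·3.841e+05 = 10450 W = 10.5 kW.

P ≈ 10.5 kW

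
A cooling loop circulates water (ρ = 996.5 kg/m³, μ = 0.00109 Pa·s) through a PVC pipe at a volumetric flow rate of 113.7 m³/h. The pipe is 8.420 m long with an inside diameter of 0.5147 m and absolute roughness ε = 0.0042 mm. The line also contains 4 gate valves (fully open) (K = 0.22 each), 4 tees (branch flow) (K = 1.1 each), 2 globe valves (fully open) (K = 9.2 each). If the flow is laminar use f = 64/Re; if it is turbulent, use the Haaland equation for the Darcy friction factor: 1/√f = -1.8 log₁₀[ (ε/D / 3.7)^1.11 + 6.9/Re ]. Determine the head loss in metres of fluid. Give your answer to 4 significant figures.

h_f ≈ 0.02818 m

Q = 113.7 m³/h = 113.7/3600 = 0.03158 m³/s.
Cross-sectional area A = πD²/4 = π(0.5147)²/4 = 0.2081 m²; mean velocity V = Q/A = 0.03158/0.2081 = 0.1518 m/s.
Reynolds number Re = ρVD/μ = 996.5 · 0.1518 · 0.5147 / 0.00109 = 7.143e+04.
Re > 4000 → turbulent. Relative roughness ε/D = 4.2e-06/0.5147 = 8.16e-06. Haaland: 1/√f = -1.8 log₁₀[(8.16e-06/3.7)^1.11 + 6.9/7.143e+04] = -1.8 log₁₀[5.26e-07 + 9.66e-05] = 7.223, so f = 0.01917.
Total minor-loss coefficient ΣK = 4·0.22 + 4·1.1 + 2·9.2 = 23.7.
ΔP = [f·L/D + ΣK]·(ρV²/2) = [0.01917·8.42/0.5147 + 23.7]·(996.5·0.1518²/2) = [0.3136 + 23.7]·11.48 = 275.5 Pa.
Head loss h_f = ΔP/(ρg) = 275.5/(996.5·9.81) = 0.02818 m.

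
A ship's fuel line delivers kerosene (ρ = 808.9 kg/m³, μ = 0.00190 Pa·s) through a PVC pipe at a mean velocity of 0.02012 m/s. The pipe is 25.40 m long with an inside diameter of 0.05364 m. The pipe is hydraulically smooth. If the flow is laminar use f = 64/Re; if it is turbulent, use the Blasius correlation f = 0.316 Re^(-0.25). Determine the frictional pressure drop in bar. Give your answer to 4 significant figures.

Reynolds number Re = ρVD/μ = 808.9 · 0.02012 · 0.05364 / 0.0019 = 459.5.
Re < 2300 → laminar flow, so f = 64/Re = 64/459.5 = 0.1393 (the turbulent correlation is not needed).
Darcy-Weisbach: ΔP = f(L/D)(ρV²/2) = 0.1393·(25.4/0.05364)·(808.9·0.02012²/2) = 0.1393·473.5·0.1637 = 10.8 Pa.
ΔP = 10.8 Pa = 1.080×10^-4 bar.

ΔP ≈ 1.080×10^-4 bar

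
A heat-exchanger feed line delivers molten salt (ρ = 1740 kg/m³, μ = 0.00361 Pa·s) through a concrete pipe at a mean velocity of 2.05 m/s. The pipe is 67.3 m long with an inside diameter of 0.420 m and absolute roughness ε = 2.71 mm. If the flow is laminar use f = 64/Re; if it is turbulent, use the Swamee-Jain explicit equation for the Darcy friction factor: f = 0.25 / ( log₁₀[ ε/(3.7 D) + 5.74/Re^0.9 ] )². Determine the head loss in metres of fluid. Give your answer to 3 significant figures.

Reynolds number Re = ρVD/μ = 1740 · 2.05 · 0.42 / 0.00361 = 4.15e+05.
Re > 4000 → turbulent. Relative roughness ε/D = 0.00271/0.42 = 0.00645. Swamee-Jain: f = 0.25/(log₁₀[0.00645/3.7 + 5.74/4.15e+05^0.9])² = 0.25/(log₁₀[0.00174 + 5.04e-05])² = 0.25/(-2.746)² = 0.03315.
Darcy-Weisbach: ΔP = f(L/D)(ρV²/2) = 0.03315·(67.3/0.42)·(1740·2.05²/2) = 0.03315·160.2·3656 = 1.942e+04 Pa.
Head loss h_f = ΔP/(ρg) = 1.942e+04/(1740·9.81) = 1.14 m.

h_f ≈ 1.14 m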